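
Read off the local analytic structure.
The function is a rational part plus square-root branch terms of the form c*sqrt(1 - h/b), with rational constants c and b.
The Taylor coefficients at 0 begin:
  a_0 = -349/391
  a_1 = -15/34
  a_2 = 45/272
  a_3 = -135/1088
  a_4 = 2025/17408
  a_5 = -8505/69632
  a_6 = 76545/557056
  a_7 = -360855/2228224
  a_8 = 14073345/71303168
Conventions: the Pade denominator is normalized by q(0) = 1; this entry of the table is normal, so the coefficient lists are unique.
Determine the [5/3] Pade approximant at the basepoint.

Taylor coefficients needed (read off): a_0 = -349/391, a_1 = -15/34, a_2 = 45/272, a_3 = -135/1088, a_4 = 2025/17408, a_5 = -8505/69632, a_6 = 76545/557056, a_7 = -360855/2228224, a_8 = 14073345/71303168.
Write the denominator as Q(h) = 1 + q1*h + q2*h^2 + q3*h^3. Requiring Q*f - P = O(h^9) with deg P <= 5 kills the coefficients of h^6..h^8 in Q*f:
  h^6: a_6 + q1*a_5 + q2*a_4 + q3*a_3 = 0, i.e. 76545/557056 + (-8505/69632)*q1 + (2025/17408)*q2 + (-135/1088)*q3 = 0.
  h^7: a_7 + q1*a_6 + q2*a_5 + q3*a_4 = 0, i.e. -360855/2228224 + (76545/557056)*q1 + (-8505/69632)*q2 + (2025/17408)*q3 = 0.
  h^8: a_8 + q1*a_7 + q2*a_6 + q3*a_5 = 0, i.e. 14073345/71303168 + (-360855/2228224)*q1 + (76545/557056)*q2 + (-8505/69632)*q3 = 0.
Solving this linear system: q1 = 81/32, q2 = 243/128, q3 = 405/1024.
The numerator is Q*f truncated at degree 5: P0 = a_0 = -349/391; P1 = a_1 + q1*a_0 = -33789/12512; P2 = a_2 + q1*a_1 + q2*a_0 = -132417/50048; P3 = a_3 + q1*a_2 + q2*a_1 + q3*a_0 = -358695/400384; P4 = a_4 + q1*a_3 + q2*a_2 + q3*a_1 = -2025/34816; P5 = a_5 + q1*a_4 + q2*a_3 + q3*a_2 = 1215/557056.

The Pade approximant has numerator coefficients [-349/391, -33789/12512, -132417/50048, -358695/400384, -2025/34816, 1215/557056]; denominator coefficients [1, 81/32, 243/128, 405/1024].


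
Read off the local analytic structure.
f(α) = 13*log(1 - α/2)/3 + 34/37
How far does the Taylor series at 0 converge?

Branch term (13/3)*log(1 - α/(2)): its argument vanishes at α = 2, a logarithmic branch point, modulus 2.
The radius of convergence is the smallest modulus among the singular points: 2.

The radius of convergence is 2.


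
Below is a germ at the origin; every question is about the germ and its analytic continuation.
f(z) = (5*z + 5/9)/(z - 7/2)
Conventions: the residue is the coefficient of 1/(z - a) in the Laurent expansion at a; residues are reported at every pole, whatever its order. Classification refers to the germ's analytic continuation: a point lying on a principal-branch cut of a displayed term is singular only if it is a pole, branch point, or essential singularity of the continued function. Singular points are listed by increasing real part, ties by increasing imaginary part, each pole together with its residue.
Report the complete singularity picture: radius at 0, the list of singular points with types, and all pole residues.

Denominator factor (z - 7/2): pole of order 1 at 7/2, modulus 7/2.
The radius of convergence is the smallest modulus among the singular points: 7/2.
At the order-1 pole 7/2 set g(z) = (z - (7/2))*f(z) = 5*z + 5/9.
Simple pole: residue = g(a) at a = 7/2, which is 325/18.

Radius of convergence at 0: 7/2.
At 7/2: a pole of order 1; residue 325/18.


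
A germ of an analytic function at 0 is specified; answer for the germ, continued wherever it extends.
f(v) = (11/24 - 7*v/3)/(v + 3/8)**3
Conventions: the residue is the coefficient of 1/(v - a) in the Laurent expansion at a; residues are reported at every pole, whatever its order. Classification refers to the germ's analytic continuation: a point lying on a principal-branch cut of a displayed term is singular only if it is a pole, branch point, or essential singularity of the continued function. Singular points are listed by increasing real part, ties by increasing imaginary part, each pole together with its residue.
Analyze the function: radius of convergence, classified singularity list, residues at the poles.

Radius of convergence at 0: 3/8.
At -3/8: a pole of order 3; residue 0.

Denominator factor (v + 3/8)^3: pole of order 3 at -3/8, modulus 3/8.
The radius of convergence is the smallest modulus among the singular points: 3/8.
At the order-3 pole -3/8 set g(v) = (v - (-3/8))^3*f(v) = 11/24 - 7*v/3.
Order-3 pole: residue = g''(a)/2; g''(-3/8) = 0, so the residue is 0.


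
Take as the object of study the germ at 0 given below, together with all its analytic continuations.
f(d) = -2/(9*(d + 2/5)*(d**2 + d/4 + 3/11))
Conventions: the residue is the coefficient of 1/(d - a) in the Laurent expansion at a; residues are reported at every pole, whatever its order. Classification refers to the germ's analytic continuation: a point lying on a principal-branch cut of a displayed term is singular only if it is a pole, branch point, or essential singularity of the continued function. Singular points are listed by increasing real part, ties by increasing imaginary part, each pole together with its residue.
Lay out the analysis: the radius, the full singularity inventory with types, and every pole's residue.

Denominator factor (d**2 + d/4 + 3/11): discriminant -181/176, complex-conjugate roots (-1/8) + ((1/88)*sqrt(1991))*i and (-1/8) - ((1/88)*sqrt(1991))*i; poles of order 1, moduli (1/11)*sqrt(33) and (1/11)*sqrt(33).
Denominator factor (d + 2/5): pole of order 1 at -2/5, modulus 2/5.
The radius of convergence is the smallest modulus among the singular points: 2/5.
At the order-1 pole -2/5 set g(d) = (d - (-2/5))*f(d) = -2/(9*(d**2 + d/4 + 3/11)).
Simple pole: residue = g(a) at a = -2/5, which is -1100/1647.
The factor d**2 + d/4 + 3/11 splits as (d - a)(d - a') with a = (-1/8) - ((1/88)*sqrt(1991))*i, a' = (-1/8) + ((1/88)*sqrt(1991))*i. At the order-1 pole a set g(d) = (d - a)*f(d) = [-2/(9*(d + 2/5))] / (d - a').
Simple pole: residue = g(a) at a = (-1/8) - ((1/88)*sqrt(1991))*i, which is (550/1647) - ((1210/298107)*sqrt(1991))*i.
The factor d**2 + d/4 + 3/11 splits as (d - a)(d - a') with a = (-1/8) + ((1/88)*sqrt(1991))*i, a' = (-1/8) - ((1/88)*sqrt(1991))*i. At the order-1 pole a set g(d) = (d - a)*f(d) = [-2/(9*(d + 2/5))] / (d - a').
Simple pole: residue = g(a) at a = (-1/8) + ((1/88)*sqrt(1991))*i, which is (550/1647) + ((1210/298107)*sqrt(1991))*i.
List the singular points by increasing real part (a conjugate pair: the negative imaginary part first).

Radius of convergence at 0: 2/5.
At -2/5: a pole of order 1; residue -1100/1647.
At (-1/8) - ((1/88)*sqrt(1991))*i: a pole of order 1; residue (550/1647) - ((1210/298107)*sqrt(1991))*i.
At (-1/8) + ((1/88)*sqrt(1991))*i: a pole of order 1; residue (550/1647) + ((1210/298107)*sqrt(1991))*i.


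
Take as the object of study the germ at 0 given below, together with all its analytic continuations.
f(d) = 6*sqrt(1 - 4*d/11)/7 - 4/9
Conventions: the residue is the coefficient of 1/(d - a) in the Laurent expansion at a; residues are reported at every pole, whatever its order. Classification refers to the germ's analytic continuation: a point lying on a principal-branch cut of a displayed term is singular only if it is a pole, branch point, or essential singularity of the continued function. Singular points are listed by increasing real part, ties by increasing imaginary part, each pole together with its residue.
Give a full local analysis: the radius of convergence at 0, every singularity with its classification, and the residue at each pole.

Branch term (6/7)*sqrt(1 - d/(11/4)): its argument vanishes at d = 11/4, a square-root branch point, modulus 11/4.
The radius of convergence is the smallest modulus among the singular points: 11/4.

Radius of convergence at 0: 11/4.
At 11/4: an algebraic (square-root) branch point.


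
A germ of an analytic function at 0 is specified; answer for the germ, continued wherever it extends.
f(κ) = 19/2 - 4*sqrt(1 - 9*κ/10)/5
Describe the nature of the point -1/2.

The point is a regular point.

There is no denominator, hence no pole anywhere.
Branch term sqrt(1 - κ/(10/9)): argument at -1/2 is 29/20, nonzero, so -1/2 is not its branch point (a point on a principal cut is still regular for the continued germ).
So the germ continues analytically to -1/2.


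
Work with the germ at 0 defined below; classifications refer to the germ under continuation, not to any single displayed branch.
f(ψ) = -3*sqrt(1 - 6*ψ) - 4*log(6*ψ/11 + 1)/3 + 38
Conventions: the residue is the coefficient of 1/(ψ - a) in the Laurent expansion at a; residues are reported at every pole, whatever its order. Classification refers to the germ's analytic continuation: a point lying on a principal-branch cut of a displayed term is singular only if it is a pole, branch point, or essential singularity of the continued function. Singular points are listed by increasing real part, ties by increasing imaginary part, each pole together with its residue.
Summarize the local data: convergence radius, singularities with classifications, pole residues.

Branch term (-3)*sqrt(1 - ψ/(1/6)): its argument vanishes at ψ = 1/6, a square-root branch point, modulus 1/6.
Branch term (-4/3)*log(1 - ψ/(-11/6)): its argument vanishes at ψ = -11/6, a logarithmic branch point, modulus 11/6.
The radius of convergence is the smallest modulus among the singular points: 1/6.
List the singular points by increasing real part (a conjugate pair: the negative imaginary part first).

Radius of convergence at 0: 1/6.
At -11/6: a logarithmic branch point.
At 1/6: an algebraic (square-root) branch point.


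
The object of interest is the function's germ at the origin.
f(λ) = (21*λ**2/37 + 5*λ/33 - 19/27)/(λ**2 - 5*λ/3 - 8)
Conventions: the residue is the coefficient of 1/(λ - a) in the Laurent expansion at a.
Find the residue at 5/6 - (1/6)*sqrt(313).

The factor λ**2 - 5*λ/3 - 8 splits as (λ - a)(λ - a') with a = 5/6 - (1/6)*sqrt(313), a' = 5/6 + (1/6)*sqrt(313). At the order-1 pole a set g(λ) = (λ - a)*f(λ) = [21*λ**2/37 + 5*λ/33 - 19/27] / (λ - a').
Simple pole: residue = g(a) at a = 5/6 - (1/6)*sqrt(313), which is 670/1221 - (52213/1146519)*sqrt(313).

The residue is 670/1221 - (52213/1146519)*sqrt(313).


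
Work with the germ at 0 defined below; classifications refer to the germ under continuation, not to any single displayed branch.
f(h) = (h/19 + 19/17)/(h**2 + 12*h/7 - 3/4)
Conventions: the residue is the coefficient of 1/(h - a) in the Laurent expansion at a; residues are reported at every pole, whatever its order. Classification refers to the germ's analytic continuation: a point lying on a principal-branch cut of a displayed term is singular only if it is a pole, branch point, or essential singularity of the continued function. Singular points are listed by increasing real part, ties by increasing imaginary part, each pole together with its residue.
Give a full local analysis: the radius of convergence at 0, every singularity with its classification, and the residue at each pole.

Denominator factor (h**2 + 12*h/7 - 3/4): discriminant 291/49, real irrational roots -6/7 + (1/14)*sqrt(291) and -6/7 - (1/14)*sqrt(291); poles of order 1, moduli -6/7 + (1/14)*sqrt(291) and 6/7 + (1/14)*sqrt(291).
The radius of convergence is the smallest modulus among the singular points: -6/7 + (1/14)*sqrt(291).
The factor h**2 + 12*h/7 - 3/4 splits as (h - a)(h - a') with a = -6/7 - (1/14)*sqrt(291), a' = -6/7 + (1/14)*sqrt(291). At the order-1 pole a set g(h) = (h - a)*f(h) = [h/19 + 19/17] / (h - a').
Simple pole: residue = g(a) at a = -6/7 - (1/14)*sqrt(291), which is 1/38 - (25/969)*sqrt(291).
The factor h**2 + 12*h/7 - 3/4 splits as (h - a)(h - a') with a = -6/7 + (1/14)*sqrt(291), a' = -6/7 - (1/14)*sqrt(291). At the order-1 pole a set g(h) = (h - a)*f(h) = [h/19 + 19/17] / (h - a').
Simple pole: residue = g(a) at a = -6/7 + (1/14)*sqrt(291), which is 1/38 + (25/969)*sqrt(291).
List the singular points by increasing real part (a conjugate pair: the negative imaginary part first).

Radius of convergence at 0: -6/7 + (1/14)*sqrt(291).
At -6/7 - (1/14)*sqrt(291): a pole of order 1; residue 1/38 - (25/969)*sqrt(291).
At -6/7 + (1/14)*sqrt(291): a pole of order 1; residue 1/38 + (25/969)*sqrt(291).


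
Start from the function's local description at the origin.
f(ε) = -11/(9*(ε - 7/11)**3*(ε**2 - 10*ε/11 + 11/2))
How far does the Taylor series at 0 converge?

Denominator factor (ε**2 - 10*ε/11 + 11/2): discriminant -2562/121, complex-conjugate roots (5/11) + ((1/22)*sqrt(2562))*i and (5/11) - ((1/22)*sqrt(2562))*i; poles of order 1, moduli (1/2)*sqrt(22) and (1/2)*sqrt(22).
Denominator factor (ε - 7/11)^3: pole of order 3 at 7/11, modulus 7/11.
The radius of convergence is the smallest modulus among the singular points: 7/11.

The radius of convergence is 7/11.


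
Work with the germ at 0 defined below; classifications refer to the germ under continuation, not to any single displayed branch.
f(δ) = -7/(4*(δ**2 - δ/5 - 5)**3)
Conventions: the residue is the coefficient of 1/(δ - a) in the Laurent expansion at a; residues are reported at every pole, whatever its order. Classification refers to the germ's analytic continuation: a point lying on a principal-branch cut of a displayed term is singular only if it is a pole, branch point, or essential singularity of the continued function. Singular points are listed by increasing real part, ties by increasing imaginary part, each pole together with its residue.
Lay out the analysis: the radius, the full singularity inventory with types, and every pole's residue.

Radius of convergence at 0: -1/10 + (1/10)*sqrt(501).
At 1/10 - (1/10)*sqrt(501): a pole of order 3; residue (21875/83834334)*sqrt(501).
At 1/10 + (1/10)*sqrt(501): a pole of order 3; residue -(21875/83834334)*sqrt(501).

Denominator factor (δ**2 - δ/5 - 5)^3: discriminant 501/25, real irrational roots 1/10 + (1/10)*sqrt(501) and 1/10 - (1/10)*sqrt(501); poles of order 3, moduli 1/10 + (1/10)*sqrt(501) and -1/10 + (1/10)*sqrt(501).
The radius of convergence is the smallest modulus among the singular points: -1/10 + (1/10)*sqrt(501).
The factor δ**2 - δ/5 - 5 splits as (δ - a)(δ - a') with a = 1/10 - (1/10)*sqrt(501), a' = 1/10 + (1/10)*sqrt(501). At the order-3 pole a set g(δ) = (δ - a)^3*f(δ) = [-7/4] / (δ - a')^3.
Order-3 pole: residue = g''(a)/2; g''(1/10 - (1/10)*sqrt(501)) = (21875/41917167)*sqrt(501), so the residue is (21875/83834334)*sqrt(501).
The factor δ**2 - δ/5 - 5 splits as (δ - a)(δ - a') with a = 1/10 + (1/10)*sqrt(501), a' = 1/10 - (1/10)*sqrt(501). At the order-3 pole a set g(δ) = (δ - a)^3*f(δ) = [-7/4] / (δ - a')^3.
Order-3 pole: residue = g''(a)/2; g''(1/10 + (1/10)*sqrt(501)) = -(21875/41917167)*sqrt(501), so the residue is -(21875/83834334)*sqrt(501).
List the singular points by increasing real part (a conjugate pair: the negative imaginary part first).


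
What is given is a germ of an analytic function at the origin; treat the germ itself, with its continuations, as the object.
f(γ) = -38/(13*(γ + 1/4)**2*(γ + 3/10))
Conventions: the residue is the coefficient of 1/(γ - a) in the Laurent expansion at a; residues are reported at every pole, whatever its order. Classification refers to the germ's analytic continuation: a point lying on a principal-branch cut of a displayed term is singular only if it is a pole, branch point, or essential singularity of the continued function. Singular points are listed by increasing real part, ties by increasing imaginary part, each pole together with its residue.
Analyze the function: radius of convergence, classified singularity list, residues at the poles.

Denominator factor (γ + 3/10): pole of order 1 at -3/10, modulus 3/10.
Denominator factor (γ + 1/4)^2: pole of order 2 at -1/4, modulus 1/4.
The radius of convergence is the smallest modulus among the singular points: 1/4.
At the order-1 pole -3/10 set g(γ) = (γ - (-3/10))*f(γ) = -38/(13*(γ + 1/4)**2).
Simple pole: residue = g(a) at a = -3/10, which is -15200/13.
At the order-2 pole -1/4 set g(γ) = (γ - (-1/4))^2*f(γ) = -38/(13*(γ + 3/10)).
Order-2 pole: residue = g'(a); g'(-1/4) = 15200/13, so the residue is 15200/13.
List the singular points by increasing real part (a conjugate pair: the negative imaginary part first).

Radius of convergence at 0: 1/4.
At -3/10: a pole of order 1; residue -15200/13.
At -1/4: a pole of order 2; residue 15200/13.


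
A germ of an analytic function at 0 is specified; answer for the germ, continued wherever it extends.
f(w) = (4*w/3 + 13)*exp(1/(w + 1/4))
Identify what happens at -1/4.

The point is an essential singularity.

The exponent 1/(w - (-1/4)) has a pole at -1/4, so exp(1/(w - (-1/4))) takes every nonzero value near it: an essential singularity (not a pole of any order).


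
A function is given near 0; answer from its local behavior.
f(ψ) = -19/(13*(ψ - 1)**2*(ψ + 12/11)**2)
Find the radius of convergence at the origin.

Denominator factor (ψ - 1)^2: pole of order 2 at 1, modulus 1.
Denominator factor (ψ + 12/11)^2: pole of order 2 at -12/11, modulus 12/11.
The radius of convergence is the smallest modulus among the singular points: 1.

The radius of convergence is 1.


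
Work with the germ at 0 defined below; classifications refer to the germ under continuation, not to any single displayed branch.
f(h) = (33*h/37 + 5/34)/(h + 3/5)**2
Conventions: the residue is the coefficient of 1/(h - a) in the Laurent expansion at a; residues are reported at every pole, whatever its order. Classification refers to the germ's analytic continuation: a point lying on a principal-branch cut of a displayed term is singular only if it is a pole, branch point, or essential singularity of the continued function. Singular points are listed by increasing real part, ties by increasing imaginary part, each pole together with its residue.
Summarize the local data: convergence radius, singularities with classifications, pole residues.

Denominator factor (h + 3/5)^2: pole of order 2 at -3/5, modulus 3/5.
The radius of convergence is the smallest modulus among the singular points: 3/5.
At the order-2 pole -3/5 set g(h) = (h - (-3/5))^2*f(h) = 33*h/37 + 5/34.
Order-2 pole: residue = g'(a); g'(-3/5) = 33/37, so the residue is 33/37.

Radius of convergence at 0: 3/5.
At -3/5: a pole of order 2; residue 33/37.


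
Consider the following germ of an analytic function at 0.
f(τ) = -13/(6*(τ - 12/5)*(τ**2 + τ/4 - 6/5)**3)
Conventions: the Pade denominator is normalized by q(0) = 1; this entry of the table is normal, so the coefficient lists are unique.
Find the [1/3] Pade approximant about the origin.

The Pade approximant has numerator coefficients [-8125/15552, 83273125/208459008]; denominator coefficients [1, -16141/8936, -844705/643392, 56097295/15441408].

Taylor coefficients needed (expand at 0): a_0 = -8125/15552, a_1 = -203125/373248, a_2 = -934375/559872, a_3 = -65609375/35831808, a_4 = -672953125/191102976.
Write the denominator as Q(τ) = 1 + q1*τ + q2*τ^2 + q3*τ^3. Requiring Q*f - P = O(τ^5) with deg P <= 1 kills the coefficients of τ^2..τ^4 in Q*f:
  τ^2: a_2 + q1*a_1 + q2*a_0 = 0, i.e. -934375/559872 + (-203125/373248)*q1 + (-8125/15552)*q2 = 0.
  τ^3: a_3 + q1*a_2 + q2*a_1 + q3*a_0 = 0, i.e. -65609375/35831808 + (-934375/559872)*q1 + (-203125/373248)*q2 + (-8125/15552)*q3 = 0.
  τ^4: a_4 + q1*a_3 + q2*a_2 + q3*a_1 = 0, i.e. -672953125/191102976 + (-65609375/35831808)*q1 + (-934375/559872)*q2 + (-203125/373248)*q3 = 0.
Solving this linear system: q1 = -16141/8936, q2 = -844705/643392, q3 = 56097295/15441408.
The numerator is Q*f truncated at degree 1: P0 = a_0 = -8125/15552; P1 = a_1 + q1*a_0 = 83273125/208459008.


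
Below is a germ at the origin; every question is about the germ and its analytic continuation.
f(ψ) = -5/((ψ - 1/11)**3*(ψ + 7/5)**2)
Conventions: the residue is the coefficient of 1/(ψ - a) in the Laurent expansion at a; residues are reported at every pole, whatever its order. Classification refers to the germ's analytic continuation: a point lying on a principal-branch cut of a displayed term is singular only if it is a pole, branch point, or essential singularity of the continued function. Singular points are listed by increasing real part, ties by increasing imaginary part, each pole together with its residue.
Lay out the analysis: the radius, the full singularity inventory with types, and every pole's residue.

Denominator factor (ψ - 1/11)^3: pole of order 3 at 1/11, modulus 1/11.
Denominator factor (ψ + 7/5)^2: pole of order 2 at -7/5, modulus 7/5.
The radius of convergence is the smallest modulus among the singular points: 1/11.
At the order-2 pole -7/5 set g(ψ) = (ψ - (-7/5))^2*f(ψ) = -5/(ψ - 1/11)**3.
Order-2 pole: residue = g'(a); g'(-7/5) = 137259375/45212176, so the residue is 137259375/45212176.
At the order-3 pole 1/11 set g(ψ) = (ψ - (1/11))^3*f(ψ) = -5/(ψ + 7/5)**2.
Order-3 pole: residue = g''(a)/2; g''(1/11) = -137259375/22606088, so the residue is -137259375/45212176.
List the singular points by increasing real part (a conjugate pair: the negative imaginary part first).

Radius of convergence at 0: 1/11.
At -7/5: a pole of order 2; residue 137259375/45212176.
At 1/11: a pole of order 3; residue -137259375/45212176.


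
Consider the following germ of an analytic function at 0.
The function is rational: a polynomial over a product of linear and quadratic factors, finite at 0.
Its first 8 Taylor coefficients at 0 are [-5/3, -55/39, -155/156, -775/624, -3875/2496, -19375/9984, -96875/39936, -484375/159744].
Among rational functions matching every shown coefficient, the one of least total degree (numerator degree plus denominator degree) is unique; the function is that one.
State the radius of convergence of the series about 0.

No rational of total degree below 3 reproduces all 8 coefficients; solving the [2/1] Pade equations on them gives f(ε) = (-8*ε**2/13 - 7*ε/13 + 4/3)/(ε - 4/5), whose expansion matches every shown term.
Denominator factor (ε - 4/5): pole of order 1 at 4/5, modulus 4/5.
The radius of convergence is the smallest modulus among the singular points: 4/5.

The radius of convergence is 4/5.


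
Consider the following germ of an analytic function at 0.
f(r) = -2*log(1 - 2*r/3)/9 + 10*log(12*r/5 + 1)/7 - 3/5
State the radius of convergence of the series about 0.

The radius of convergence is 5/12.

Branch term (-2/9)*log(1 - r/(3/2)): its argument vanishes at r = 3/2, a logarithmic branch point, modulus 3/2.
Branch term (10/7)*log(1 - r/(-5/12)): its argument vanishes at r = -5/12, a logarithmic branch point, modulus 5/12.
The radius of convergence is the smallest modulus among the singular points: 5/12.


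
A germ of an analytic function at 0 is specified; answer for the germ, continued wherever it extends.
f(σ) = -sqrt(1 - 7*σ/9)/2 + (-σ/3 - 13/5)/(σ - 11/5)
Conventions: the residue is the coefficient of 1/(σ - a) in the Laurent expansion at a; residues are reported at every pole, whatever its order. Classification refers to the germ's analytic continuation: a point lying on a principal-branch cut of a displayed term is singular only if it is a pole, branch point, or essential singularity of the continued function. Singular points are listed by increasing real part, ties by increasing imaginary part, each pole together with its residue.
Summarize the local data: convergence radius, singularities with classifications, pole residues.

Radius of convergence at 0: 9/7.
At 9/7: an algebraic (square-root) branch point.
At 11/5: a pole of order 1; residue -10/3.

Denominator factor (σ - 11/5): pole of order 1 at 11/5, modulus 11/5.
Branch term (-1/2)*sqrt(1 - σ/(9/7)): its argument vanishes at σ = 9/7, a square-root branch point, modulus 9/7.
The radius of convergence is the smallest modulus among the singular points: 9/7.
The branch term is analytic at 11/5 and contributes nothing to the residue; only the rational part matters.
At the order-1 pole 11/5 set g(σ) = (σ - (11/5))*(rational part) = -σ/3 - 13/5.
Simple pole: residue = g(a) at a = 11/5, which is -10/3.
List the singular points by increasing real part (a conjugate pair: the negative imaginary part first).


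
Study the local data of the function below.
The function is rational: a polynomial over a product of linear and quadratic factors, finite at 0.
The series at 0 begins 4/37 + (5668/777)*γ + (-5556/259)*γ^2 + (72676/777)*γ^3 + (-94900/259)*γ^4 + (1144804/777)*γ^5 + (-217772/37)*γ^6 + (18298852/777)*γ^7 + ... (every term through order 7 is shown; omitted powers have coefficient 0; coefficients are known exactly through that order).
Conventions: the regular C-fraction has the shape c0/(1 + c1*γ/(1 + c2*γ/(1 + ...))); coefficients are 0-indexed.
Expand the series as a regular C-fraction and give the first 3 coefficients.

The regular C-fraction coefficients are [4/37, -1417/21, 2095396/29757].

Taylor coefficients (read off): a_0 = 4/37, a_1 = 5668/777, a_2 = -5556/259.
c0 = a_0 = 4/37. Peel one level at a time: if S = 1 + c*γ/S' with S'(0) = 1, then c is the γ-coefficient of S and S' = c*γ/(S - 1).
S_1 = c0/f = 1 + (-1417/21)*γ + (2095396/441)*γ^2 + ...; c1 = -1417/21.
S_2 = c1*γ/(S_1 - 1) = 1 + (2095396/29757)*γ + ...; c2 = 2095396/29757.


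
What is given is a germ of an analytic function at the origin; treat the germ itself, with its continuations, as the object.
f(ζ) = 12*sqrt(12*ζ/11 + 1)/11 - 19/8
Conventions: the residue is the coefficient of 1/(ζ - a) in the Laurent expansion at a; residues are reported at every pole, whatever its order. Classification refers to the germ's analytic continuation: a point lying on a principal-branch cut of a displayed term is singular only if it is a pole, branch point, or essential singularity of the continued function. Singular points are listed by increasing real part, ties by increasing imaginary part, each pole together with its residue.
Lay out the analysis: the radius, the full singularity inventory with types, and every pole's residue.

Branch term (12/11)*sqrt(1 - ζ/(-11/12)): its argument vanishes at ζ = -11/12, a square-root branch point, modulus 11/12.
The radius of convergence is the smallest modulus among the singular points: 11/12.

Radius of convergence at 0: 11/12.
At -11/12: an algebraic (square-root) branch point.


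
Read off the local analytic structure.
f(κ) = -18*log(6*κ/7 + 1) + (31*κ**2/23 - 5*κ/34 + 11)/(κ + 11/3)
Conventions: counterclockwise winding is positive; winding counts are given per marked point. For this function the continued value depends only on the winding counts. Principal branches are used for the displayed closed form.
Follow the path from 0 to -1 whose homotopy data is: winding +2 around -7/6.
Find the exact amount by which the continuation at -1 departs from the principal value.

The rational part is single-valued and drops out of the difference; each branch term changes only by its own monodromy.
(-18)*log(1 - κ/(-7/6)): each positive loop around -7/6 adds 2*pi*i to the log, so winding +2 contributes (-18)*(2)*2*pi*i = -(72)*pi*i.
Summing the contributions at κ = -1 gives -(72)*pi*i.

Continued minus principal equals -(72)*pi*i.


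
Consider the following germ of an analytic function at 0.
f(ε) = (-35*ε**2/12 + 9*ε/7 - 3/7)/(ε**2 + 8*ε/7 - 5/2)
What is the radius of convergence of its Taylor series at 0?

Denominator factor (ε**2 + 8*ε/7 - 5/2): discriminant 554/49, real irrational roots -4/7 + (1/14)*sqrt(554) and -4/7 - (1/14)*sqrt(554); poles of order 1, moduli -4/7 + (1/14)*sqrt(554) and 4/7 + (1/14)*sqrt(554).
The radius of convergence is the smallest modulus among the singular points: -4/7 + (1/14)*sqrt(554).

The radius of convergence is -4/7 + (1/14)*sqrt(554).


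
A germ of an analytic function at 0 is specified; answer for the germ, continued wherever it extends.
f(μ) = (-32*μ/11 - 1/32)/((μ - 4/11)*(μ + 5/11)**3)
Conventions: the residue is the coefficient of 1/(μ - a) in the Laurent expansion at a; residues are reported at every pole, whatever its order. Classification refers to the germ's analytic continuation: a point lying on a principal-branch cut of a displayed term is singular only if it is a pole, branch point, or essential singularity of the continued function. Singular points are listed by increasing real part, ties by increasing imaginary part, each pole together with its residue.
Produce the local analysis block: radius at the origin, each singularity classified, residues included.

Radius of convergence at 0: 4/11.
At -5/11: a pole of order 3; residue 46387/23328.
At 4/11: a pole of order 1; residue -46387/23328.

Denominator factor (μ + 5/11)^3: pole of order 3 at -5/11, modulus 5/11.
Denominator factor (μ - 4/11): pole of order 1 at 4/11, modulus 4/11.
The radius of convergence is the smallest modulus among the singular points: 4/11.
At the order-3 pole -5/11 set g(μ) = (μ - (-5/11))^3*f(μ) = (-32*μ/11 - 1/32)/(μ - 4/11).
Order-3 pole: residue = g''(a)/2; g''(-5/11) = 46387/11664, so the residue is 46387/23328.
At the order-1 pole 4/11 set g(μ) = (μ - (4/11))*f(μ) = (-32*μ/11 - 1/32)/(μ + 5/11)**3.
Simple pole: residue = g(a) at a = 4/11, which is -46387/23328.
List the singular points by increasing real part (a conjugate pair: the negative imaginary part first).


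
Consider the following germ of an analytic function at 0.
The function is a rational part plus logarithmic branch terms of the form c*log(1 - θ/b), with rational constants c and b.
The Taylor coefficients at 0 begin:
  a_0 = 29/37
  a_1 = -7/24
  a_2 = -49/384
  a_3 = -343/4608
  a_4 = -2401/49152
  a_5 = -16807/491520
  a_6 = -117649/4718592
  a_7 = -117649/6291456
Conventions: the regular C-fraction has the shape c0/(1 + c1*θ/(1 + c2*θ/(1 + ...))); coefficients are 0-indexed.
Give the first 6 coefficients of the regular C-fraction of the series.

Taylor coefficients (read off): a_0 = 29/37, a_1 = -7/24, a_2 = -49/384, a_3 = -343/4608, a_4 = -2401/49152, a_5 = -16807/491520.
c0 = a_0 = 29/37. Peel one level at a time: if S = 1 + c*θ/S' with S'(0) = 1, then c is the θ-coefficient of S and S' = c*θ/(S - 1).
S_1 = c0/f = 1 + (259/696)*θ + (291893/968832)*θ^2 + ...; c1 = 259/696.
S_2 = c1*θ/(S_1 - 1) = 1 + (-1127/1392)*θ + (-49/768)*θ^2 + ...; c2 = -1127/1392.
S_3 = c2*θ/(S_2 - 1) = 1 + (-29/368)*θ + (-957/33856)*θ^2 + ...; c3 = -29/368.
S_4 = c3*θ/(S_3 - 1) = 1 + (-33/92)*θ + (-49/960)*θ^2 + ...; c4 = -33/92.
S_5 = c4*θ/(S_4 - 1) = 1 + (-1127/7920)*θ + ...; c5 = -1127/7920.

The regular C-fraction coefficients are [29/37, 259/696, -1127/1392, -29/368, -33/92, -1127/7920].


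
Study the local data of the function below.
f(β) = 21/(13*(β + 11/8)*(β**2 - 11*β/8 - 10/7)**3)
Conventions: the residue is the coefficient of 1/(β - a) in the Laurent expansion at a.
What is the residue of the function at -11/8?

The residue is 236027904/1902721379.

At the order-1 pole -11/8 set g(β) = (β - (-11/8))*f(β) = 21/(13*(β**2 - 11*β/8 - 10/7)**3).
Simple pole: residue = g(a) at a = -11/8, which is 236027904/1902721379.


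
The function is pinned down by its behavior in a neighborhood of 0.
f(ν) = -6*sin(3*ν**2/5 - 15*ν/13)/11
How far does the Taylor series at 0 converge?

The factor -sin(3*ν**2/5 - 15*ν/13) is entire and contributes no finite singular point.
The polynomial part has no poles.
No finite singular points: the Taylor series at 0 converges everywhere.

The radius of convergence is infinite.


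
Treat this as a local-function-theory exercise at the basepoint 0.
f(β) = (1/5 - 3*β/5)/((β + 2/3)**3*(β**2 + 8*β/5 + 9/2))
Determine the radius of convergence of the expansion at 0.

Denominator factor (β**2 + 8*β/5 + 9/2): discriminant -386/25, complex-conjugate roots (-4/5) + ((1/10)*sqrt(386))*i and (-4/5) - ((1/10)*sqrt(386))*i; poles of order 1, moduli (3/2)*sqrt(2) and (3/2)*sqrt(2).
Denominator factor (β + 2/3)^3: pole of order 3 at -2/3, modulus 2/3.
The radius of convergence is the smallest modulus among the singular points: 2/3.

The radius of convergence is 2/3.


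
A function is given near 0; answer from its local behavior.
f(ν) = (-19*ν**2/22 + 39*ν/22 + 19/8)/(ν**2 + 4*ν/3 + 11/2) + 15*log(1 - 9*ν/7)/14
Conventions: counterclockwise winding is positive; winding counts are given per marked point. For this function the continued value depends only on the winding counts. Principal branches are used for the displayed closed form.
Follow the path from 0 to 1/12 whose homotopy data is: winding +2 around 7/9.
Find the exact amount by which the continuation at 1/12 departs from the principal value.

The rational part is single-valued and drops out of the difference; each branch term changes only by its own monodromy.
(15/14)*log(1 - ν/(7/9)): each positive loop around 7/9 adds 2*pi*i to the log, so winding +2 contributes (15/14)*(2)*2*pi*i = (30/7)*pi*i.
Summing the contributions at ν = 1/12 gives (30/7)*pi*i.

Continued minus principal equals (30/7)*pi*i.


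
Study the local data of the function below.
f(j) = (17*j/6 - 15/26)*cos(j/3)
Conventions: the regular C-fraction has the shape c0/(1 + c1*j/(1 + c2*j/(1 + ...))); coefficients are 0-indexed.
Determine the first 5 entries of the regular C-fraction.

The regular C-fraction coefficients are [-15/26, 221/45, -97907/19890, 5/442, 5525/587442].

Taylor coefficients (expand at 0): a_0 = -15/26, a_1 = 17/6, a_2 = 5/156, a_3 = -17/108, a_4 = -5/16848.
c0 = a_0 = -15/26. Peel one level at a time: if S = 1 + c*j/S' with S'(0) = 1, then c is the j-coefficient of S and S' = c*j/(S - 1).
S_1 = c0/f = 1 + (221/45)*j + (97907/4050)*j^2 + ...; c1 = 221/45.
S_2 = c1*j/(S_1 - 1) = 1 + (-97907/19890)*j + (97907/1758276)*j^2 + ...; c2 = -97907/19890.
S_3 = c2*j/(S_2 - 1) = 1 + (5/442)*j + (-125/1174884)*j^2 + ...; c3 = 5/442.
S_4 = c3*j/(S_3 - 1) = 1 + (5525/587442)*j + ...; c4 = 5525/587442.


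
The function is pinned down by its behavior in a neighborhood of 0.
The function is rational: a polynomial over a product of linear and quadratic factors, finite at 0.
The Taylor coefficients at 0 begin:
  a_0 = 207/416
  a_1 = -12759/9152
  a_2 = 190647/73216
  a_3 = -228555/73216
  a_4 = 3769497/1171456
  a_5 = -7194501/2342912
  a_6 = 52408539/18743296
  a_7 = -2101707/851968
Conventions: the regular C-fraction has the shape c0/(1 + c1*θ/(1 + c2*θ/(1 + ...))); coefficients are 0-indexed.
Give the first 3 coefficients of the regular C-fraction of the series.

The regular C-fraction coefficients are [207/416, 4253/1518, -24118345/25824216].

Taylor coefficients (read off): a_0 = 207/416, a_1 = -12759/9152, a_2 = 190647/73216.
c0 = a_0 = 207/416. Peel one level at a time: if S = 1 + c*θ/S' with S'(0) = 1, then c is the θ-coefficient of S and S' = c*θ/(S - 1).
S_1 = c0/f = 1 + (4253/1518)*θ + (24118345/9217296)*θ^2 + ...; c1 = 4253/1518.
S_2 = c1*θ/(S_1 - 1) = 1 + (-24118345/25824216)*θ + ...; c2 = -24118345/25824216.


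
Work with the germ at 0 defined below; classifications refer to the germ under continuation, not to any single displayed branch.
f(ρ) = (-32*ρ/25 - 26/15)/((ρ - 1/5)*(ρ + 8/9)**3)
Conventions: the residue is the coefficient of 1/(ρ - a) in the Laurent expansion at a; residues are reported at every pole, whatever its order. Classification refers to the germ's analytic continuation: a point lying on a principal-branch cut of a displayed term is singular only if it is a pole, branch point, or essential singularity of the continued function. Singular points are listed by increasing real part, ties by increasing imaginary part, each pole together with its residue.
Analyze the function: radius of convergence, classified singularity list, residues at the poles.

Radius of convergence at 0: 1/5.
At -8/9: a pole of order 3; residue 181278/117649.
At 1/5: a pole of order 1; residue -181278/117649.

Denominator factor (ρ - 1/5): pole of order 1 at 1/5, modulus 1/5.
Denominator factor (ρ + 8/9)^3: pole of order 3 at -8/9, modulus 8/9.
The radius of convergence is the smallest modulus among the singular points: 1/5.
At the order-3 pole -8/9 set g(ρ) = (ρ - (-8/9))^3*f(ρ) = (-32*ρ/25 - 26/15)/(ρ - 1/5).
Order-3 pole: residue = g''(a)/2; g''(-8/9) = 362556/117649, so the residue is 181278/117649.
At the order-1 pole 1/5 set g(ρ) = (ρ - (1/5))*f(ρ) = (-32*ρ/25 - 26/15)/(ρ + 8/9)**3.
Simple pole: residue = g(a) at a = 1/5, which is -181278/117649.
List the singular points by increasing real part (a conjugate pair: the negative imaginary part first).


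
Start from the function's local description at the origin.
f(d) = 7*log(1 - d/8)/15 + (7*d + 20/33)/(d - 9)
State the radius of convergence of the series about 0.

Denominator factor (d - 9): pole of order 1 at 9, modulus 9.
Branch term (7/15)*log(1 - d/(8)): its argument vanishes at d = 8, a logarithmic branch point, modulus 8.
The radius of convergence is the smallest modulus among the singular points: 8.

The radius of convergence is 8.


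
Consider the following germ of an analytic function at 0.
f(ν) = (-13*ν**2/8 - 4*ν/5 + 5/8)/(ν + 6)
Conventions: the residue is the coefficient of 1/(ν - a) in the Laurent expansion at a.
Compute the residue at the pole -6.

At the order-1 pole -6 set g(ν) = (ν - (-6))*f(ν) = -13*ν**2/8 - 4*ν/5 + 5/8.
Simple pole: residue = g(a) at a = -6, which is -2123/40.

The residue is -2123/40.


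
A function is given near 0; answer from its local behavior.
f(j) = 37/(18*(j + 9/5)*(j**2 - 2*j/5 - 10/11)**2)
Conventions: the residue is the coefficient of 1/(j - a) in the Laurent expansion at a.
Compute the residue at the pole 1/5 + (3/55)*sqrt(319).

The factor j**2 - 2*j/5 - 10/11 splits as (j - a)(j - a') with a = 1/5 + (3/55)*sqrt(319), a' = 1/5 - (3/55)*sqrt(319). At the order-2 pole a set g(j) = (j - a)^2*f(j) = [37/(18*(j + 9/5))] / (j - a')^2.
Order-2 pole: residue = g'(a); g'(1/5 + (3/55)*sqrt(319)) = -2798125/25341156 - (4435028125/575421629292)*sqrt(319), so the residue is -2798125/25341156 - (4435028125/575421629292)*sqrt(319).

The residue is -2798125/25341156 - (4435028125/575421629292)*sqrt(319).


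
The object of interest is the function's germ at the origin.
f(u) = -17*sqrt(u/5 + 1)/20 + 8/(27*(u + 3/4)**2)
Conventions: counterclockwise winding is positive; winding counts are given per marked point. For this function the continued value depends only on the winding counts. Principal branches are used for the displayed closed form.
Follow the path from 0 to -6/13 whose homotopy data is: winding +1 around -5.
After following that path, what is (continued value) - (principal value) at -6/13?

Continued minus principal equals (17/650)*sqrt(3835).

The rational part is single-valued and drops out of the difference; each branch term changes only by its own monodromy.
(-17/20)*sqrt(1 - u/(-5)): winding +1 is odd, the square root flips sign, contributing -2*(-17/20)*sqrt(1 - (-6/13)/(-5)) = -2*(-17/20)*sqrt(59/65) = (17/650)*sqrt(3835).
Summing the contributions at u = -6/13 gives (17/650)*sqrt(3835).


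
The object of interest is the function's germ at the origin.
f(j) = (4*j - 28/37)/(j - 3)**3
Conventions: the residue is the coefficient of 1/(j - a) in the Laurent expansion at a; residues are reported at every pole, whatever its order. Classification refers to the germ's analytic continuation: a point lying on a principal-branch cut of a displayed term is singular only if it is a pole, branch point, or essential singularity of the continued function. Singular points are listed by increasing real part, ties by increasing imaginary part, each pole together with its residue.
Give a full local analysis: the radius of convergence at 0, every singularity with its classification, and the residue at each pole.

Radius of convergence at 0: 3.
At 3: a pole of order 3; residue 0.

Denominator factor (j - 3)^3: pole of order 3 at 3, modulus 3.
The radius of convergence is the smallest modulus among the singular points: 3.
At the order-3 pole 3 set g(j) = (j - (3))^3*f(j) = 4*j - 28/37.
Order-3 pole: residue = g''(a)/2; g''(3) = 0, so the residue is 0.


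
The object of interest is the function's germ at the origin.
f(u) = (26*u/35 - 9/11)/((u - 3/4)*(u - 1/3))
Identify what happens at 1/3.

The denominator factor u - 1/3 vanishes at 1/3 and appears to the power 1; the numerator there equals -659/1155, nonzero, and no other factor vanishes.
Hence a pole whose order is the multiplicity, 1.

The point is a pole of order 1.


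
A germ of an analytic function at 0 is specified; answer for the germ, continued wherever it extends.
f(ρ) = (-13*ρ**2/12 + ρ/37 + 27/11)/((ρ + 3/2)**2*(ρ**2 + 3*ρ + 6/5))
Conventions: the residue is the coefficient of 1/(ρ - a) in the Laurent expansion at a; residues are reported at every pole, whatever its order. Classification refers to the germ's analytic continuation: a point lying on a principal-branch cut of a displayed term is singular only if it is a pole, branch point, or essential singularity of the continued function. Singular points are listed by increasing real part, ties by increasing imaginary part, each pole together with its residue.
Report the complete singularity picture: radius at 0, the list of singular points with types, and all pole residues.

Radius of convergence at 0: 3/2 - (1/10)*sqrt(105).
At -3/2 - (1/10)*sqrt(105): a pole of order 1; residue 2425/1554 + (18901/358974)*sqrt(105).
At -3/2: a pole of order 2; residue -2425/777.
At -3/2 + (1/10)*sqrt(105): a pole of order 1; residue 2425/1554 - (18901/358974)*sqrt(105).
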